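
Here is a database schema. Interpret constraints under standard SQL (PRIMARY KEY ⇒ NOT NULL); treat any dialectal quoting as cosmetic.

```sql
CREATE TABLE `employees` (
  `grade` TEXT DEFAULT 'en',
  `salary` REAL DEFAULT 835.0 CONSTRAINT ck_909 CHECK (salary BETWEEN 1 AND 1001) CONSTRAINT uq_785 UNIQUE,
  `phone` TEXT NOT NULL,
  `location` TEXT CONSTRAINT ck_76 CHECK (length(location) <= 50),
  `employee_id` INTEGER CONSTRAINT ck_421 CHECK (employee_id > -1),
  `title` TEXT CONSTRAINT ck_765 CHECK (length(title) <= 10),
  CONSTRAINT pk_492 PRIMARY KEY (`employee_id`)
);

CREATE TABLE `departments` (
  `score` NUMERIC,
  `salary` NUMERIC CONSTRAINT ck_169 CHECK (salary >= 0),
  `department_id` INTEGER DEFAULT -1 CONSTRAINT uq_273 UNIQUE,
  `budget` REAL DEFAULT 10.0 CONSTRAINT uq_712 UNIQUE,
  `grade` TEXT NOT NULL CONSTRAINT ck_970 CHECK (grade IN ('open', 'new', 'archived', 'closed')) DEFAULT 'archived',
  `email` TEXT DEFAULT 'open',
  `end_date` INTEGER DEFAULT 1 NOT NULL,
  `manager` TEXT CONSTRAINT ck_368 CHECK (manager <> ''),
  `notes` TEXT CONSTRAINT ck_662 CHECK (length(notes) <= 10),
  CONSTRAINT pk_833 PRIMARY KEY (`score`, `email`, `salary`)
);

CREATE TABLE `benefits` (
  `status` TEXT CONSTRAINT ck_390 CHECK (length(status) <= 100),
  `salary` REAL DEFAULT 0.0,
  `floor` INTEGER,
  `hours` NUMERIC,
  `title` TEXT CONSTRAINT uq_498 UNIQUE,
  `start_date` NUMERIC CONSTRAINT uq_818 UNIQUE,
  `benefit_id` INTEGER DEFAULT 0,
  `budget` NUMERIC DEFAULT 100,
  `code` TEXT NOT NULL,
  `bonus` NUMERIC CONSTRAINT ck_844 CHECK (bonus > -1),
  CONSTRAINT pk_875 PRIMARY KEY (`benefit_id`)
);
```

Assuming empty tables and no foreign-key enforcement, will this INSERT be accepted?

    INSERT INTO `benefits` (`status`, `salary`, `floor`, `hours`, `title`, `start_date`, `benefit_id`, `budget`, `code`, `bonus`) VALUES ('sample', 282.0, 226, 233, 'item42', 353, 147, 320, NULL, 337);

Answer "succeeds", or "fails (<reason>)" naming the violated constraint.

fails (NOT NULL on code)

code is explicitly set to NULL, but code is declared NOT NULL.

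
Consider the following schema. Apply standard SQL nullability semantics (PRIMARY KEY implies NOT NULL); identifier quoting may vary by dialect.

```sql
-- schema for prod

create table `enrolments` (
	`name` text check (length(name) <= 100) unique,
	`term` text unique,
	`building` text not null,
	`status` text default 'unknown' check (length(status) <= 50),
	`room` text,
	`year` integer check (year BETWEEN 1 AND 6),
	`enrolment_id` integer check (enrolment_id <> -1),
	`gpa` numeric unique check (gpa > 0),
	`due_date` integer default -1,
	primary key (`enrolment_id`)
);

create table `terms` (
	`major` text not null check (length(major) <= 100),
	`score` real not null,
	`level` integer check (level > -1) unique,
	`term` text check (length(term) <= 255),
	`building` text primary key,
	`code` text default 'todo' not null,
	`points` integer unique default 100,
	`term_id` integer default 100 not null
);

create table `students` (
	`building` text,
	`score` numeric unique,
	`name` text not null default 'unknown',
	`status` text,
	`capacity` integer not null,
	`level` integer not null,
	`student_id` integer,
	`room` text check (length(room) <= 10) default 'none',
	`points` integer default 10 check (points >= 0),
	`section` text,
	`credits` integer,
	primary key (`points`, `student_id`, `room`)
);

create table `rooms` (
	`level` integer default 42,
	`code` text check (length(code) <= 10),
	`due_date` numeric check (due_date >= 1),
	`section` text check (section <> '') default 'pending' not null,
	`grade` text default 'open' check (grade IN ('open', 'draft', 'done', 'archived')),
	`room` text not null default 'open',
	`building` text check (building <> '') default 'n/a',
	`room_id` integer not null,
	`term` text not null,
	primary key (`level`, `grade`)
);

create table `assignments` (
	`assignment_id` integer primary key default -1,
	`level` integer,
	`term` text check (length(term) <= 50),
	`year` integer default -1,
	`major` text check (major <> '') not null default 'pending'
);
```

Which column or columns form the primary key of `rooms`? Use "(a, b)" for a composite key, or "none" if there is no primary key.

(level, grade)

A table-level PRIMARY KEY clause names 2 columns: level, grade.
This is a composite key — the combination is unique, not each column individually.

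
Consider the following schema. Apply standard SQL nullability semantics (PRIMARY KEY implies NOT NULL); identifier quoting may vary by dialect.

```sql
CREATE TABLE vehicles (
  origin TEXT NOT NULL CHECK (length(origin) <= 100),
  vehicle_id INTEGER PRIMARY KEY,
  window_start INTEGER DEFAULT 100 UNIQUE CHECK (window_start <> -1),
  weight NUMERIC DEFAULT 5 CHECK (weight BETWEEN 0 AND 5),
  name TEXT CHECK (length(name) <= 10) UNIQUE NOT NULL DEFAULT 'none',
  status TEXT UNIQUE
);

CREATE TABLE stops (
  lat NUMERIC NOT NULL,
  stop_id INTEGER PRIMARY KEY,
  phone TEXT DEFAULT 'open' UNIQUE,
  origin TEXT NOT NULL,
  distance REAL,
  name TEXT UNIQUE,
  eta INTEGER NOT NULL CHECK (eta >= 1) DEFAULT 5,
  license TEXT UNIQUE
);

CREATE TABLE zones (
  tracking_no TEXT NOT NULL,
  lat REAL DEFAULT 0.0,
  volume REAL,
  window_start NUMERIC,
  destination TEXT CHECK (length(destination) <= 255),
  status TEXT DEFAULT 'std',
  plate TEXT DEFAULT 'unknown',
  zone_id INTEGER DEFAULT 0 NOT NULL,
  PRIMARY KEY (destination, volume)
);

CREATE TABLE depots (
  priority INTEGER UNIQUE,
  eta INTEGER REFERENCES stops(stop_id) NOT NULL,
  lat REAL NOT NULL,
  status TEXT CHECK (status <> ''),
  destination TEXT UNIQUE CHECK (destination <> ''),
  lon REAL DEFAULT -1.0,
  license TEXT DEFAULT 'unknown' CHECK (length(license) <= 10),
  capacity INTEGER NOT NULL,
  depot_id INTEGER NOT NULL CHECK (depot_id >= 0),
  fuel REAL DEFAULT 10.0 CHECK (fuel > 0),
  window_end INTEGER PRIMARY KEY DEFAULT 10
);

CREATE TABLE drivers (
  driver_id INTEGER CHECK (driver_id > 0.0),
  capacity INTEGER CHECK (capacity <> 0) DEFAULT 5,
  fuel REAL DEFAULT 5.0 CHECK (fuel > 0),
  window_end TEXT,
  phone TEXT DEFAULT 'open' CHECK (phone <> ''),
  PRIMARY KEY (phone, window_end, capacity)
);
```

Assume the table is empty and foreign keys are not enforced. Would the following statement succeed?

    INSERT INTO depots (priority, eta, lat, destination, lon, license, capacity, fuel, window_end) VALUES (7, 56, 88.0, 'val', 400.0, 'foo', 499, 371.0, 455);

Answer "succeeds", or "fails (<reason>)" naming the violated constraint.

depot_id is omitted from the column list and has no DEFAULT, so it would receive NULL.
But depot_id is declared NOT NULL.

fails (NOT NULL on depot_id)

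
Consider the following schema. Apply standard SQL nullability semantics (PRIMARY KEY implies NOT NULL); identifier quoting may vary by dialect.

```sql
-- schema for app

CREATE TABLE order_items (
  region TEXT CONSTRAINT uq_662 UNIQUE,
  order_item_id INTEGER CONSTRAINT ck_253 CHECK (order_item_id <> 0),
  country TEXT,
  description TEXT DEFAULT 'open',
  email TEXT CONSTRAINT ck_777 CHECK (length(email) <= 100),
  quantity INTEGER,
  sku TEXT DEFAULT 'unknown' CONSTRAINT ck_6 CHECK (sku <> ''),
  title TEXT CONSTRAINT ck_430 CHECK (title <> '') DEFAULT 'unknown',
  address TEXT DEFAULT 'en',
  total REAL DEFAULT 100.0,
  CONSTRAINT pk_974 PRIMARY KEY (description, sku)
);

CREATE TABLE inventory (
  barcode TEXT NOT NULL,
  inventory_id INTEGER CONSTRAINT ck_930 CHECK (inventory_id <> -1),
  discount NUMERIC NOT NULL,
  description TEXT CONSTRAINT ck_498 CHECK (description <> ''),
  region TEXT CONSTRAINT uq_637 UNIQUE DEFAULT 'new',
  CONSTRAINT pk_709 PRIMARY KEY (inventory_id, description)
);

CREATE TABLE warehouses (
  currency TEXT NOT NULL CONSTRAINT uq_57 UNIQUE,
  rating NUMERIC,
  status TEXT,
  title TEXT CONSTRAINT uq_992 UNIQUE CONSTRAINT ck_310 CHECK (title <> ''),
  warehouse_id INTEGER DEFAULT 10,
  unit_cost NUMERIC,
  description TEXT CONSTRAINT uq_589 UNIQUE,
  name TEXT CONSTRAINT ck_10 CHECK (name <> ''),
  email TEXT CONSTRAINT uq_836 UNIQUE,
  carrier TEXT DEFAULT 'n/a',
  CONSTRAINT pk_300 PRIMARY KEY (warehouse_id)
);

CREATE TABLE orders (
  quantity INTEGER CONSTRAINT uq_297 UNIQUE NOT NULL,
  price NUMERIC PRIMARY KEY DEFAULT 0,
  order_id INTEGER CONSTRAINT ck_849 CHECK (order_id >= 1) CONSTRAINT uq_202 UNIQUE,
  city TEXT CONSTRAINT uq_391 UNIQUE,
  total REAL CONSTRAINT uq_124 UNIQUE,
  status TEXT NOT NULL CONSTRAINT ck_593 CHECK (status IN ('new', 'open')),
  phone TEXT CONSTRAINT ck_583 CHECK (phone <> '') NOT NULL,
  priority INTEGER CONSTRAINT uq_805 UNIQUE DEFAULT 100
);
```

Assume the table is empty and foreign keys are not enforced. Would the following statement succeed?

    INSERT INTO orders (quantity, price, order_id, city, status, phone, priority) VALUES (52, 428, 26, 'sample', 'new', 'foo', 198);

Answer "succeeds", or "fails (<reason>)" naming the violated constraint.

NOT NULL columns: phone is supplied; price is supplied; quantity is supplied; status is supplied.
CHECK constraints: 26 satisfies (order_id >= 1); 'new' satisfies (status IN ('new', 'open')); 'foo' satisfies (phone <> '').
No constraint is violated.

succeeds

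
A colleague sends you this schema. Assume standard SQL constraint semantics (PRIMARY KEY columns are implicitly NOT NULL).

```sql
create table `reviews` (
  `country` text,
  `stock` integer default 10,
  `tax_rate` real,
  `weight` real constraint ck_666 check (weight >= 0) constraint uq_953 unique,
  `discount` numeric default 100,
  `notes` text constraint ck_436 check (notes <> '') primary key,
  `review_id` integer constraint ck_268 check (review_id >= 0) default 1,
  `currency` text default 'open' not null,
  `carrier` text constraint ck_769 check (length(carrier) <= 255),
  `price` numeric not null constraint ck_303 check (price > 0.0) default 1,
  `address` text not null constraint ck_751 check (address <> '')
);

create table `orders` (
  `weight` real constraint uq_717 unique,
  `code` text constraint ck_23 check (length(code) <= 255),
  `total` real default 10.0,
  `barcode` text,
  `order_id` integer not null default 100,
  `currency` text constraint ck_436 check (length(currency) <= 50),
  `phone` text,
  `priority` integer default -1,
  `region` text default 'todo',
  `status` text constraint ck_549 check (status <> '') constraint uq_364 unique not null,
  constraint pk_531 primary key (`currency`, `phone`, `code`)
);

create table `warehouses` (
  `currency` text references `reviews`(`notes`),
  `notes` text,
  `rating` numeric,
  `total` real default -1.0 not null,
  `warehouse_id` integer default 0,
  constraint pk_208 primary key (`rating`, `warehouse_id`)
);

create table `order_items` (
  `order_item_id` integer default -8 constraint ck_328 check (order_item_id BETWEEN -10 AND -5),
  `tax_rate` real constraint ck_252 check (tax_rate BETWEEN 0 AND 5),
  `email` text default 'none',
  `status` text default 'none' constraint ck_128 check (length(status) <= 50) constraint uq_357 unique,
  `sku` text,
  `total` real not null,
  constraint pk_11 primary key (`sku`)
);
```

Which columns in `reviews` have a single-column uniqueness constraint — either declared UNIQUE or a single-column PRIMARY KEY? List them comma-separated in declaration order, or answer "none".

weight, notes

- country: no UNIQUE or single-column PK constraint.
- stock: no UNIQUE or single-column PK constraint.
- tax_rate: no UNIQUE or single-column PK constraint.
- weight: declared UNIQUE → unique.
- discount: no UNIQUE or single-column PK constraint.
- notes: single-column PRIMARY KEY → unique.
- review_id: no UNIQUE or single-column PK constraint.
- currency: no UNIQUE or single-column PK constraint.
- carrier: no UNIQUE or single-column PK constraint.
- price: no UNIQUE or single-column PK constraint.
- address: no UNIQUE or single-column PK constraint.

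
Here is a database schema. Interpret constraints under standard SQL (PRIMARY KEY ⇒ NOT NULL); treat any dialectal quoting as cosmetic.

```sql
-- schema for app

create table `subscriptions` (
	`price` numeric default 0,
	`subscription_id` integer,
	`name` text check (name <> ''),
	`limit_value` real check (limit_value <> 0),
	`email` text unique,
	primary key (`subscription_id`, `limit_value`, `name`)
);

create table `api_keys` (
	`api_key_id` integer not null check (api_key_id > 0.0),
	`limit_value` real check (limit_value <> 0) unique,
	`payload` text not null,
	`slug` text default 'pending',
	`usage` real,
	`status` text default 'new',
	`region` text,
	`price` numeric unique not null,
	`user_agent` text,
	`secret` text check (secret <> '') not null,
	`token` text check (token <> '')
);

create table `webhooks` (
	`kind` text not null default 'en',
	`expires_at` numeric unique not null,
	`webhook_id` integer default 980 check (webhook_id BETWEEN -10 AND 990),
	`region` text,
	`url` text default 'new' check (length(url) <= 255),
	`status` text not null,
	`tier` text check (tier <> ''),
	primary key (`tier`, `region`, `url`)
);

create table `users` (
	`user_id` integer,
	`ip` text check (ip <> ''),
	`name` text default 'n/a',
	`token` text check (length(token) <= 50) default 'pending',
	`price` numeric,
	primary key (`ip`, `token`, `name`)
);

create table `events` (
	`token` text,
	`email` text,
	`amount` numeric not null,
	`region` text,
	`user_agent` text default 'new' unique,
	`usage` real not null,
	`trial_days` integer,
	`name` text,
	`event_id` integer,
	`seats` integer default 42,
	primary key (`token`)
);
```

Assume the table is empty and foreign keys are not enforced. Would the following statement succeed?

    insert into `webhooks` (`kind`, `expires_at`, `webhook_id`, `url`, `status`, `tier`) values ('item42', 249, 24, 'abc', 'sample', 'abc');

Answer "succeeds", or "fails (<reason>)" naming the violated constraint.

fails (NOT NULL on region)

region is omitted from the column list and has no DEFAULT, so it would receive NULL.
But region is part of the PRIMARY KEY (implied NOT NULL).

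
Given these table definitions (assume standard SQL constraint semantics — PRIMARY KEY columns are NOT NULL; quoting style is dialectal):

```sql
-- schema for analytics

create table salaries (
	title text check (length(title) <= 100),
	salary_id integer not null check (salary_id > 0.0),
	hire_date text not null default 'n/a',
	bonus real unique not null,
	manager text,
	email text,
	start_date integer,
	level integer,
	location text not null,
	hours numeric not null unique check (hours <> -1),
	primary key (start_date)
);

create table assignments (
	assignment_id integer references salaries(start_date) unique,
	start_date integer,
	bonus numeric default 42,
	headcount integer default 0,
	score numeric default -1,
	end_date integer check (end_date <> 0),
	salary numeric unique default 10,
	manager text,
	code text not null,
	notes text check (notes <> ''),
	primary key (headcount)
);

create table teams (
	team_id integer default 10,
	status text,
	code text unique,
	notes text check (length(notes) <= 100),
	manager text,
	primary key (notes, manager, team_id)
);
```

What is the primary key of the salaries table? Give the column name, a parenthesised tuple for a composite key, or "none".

start_date is declared PRIMARY KEY as a table-level PRIMARY KEY clause.

start_date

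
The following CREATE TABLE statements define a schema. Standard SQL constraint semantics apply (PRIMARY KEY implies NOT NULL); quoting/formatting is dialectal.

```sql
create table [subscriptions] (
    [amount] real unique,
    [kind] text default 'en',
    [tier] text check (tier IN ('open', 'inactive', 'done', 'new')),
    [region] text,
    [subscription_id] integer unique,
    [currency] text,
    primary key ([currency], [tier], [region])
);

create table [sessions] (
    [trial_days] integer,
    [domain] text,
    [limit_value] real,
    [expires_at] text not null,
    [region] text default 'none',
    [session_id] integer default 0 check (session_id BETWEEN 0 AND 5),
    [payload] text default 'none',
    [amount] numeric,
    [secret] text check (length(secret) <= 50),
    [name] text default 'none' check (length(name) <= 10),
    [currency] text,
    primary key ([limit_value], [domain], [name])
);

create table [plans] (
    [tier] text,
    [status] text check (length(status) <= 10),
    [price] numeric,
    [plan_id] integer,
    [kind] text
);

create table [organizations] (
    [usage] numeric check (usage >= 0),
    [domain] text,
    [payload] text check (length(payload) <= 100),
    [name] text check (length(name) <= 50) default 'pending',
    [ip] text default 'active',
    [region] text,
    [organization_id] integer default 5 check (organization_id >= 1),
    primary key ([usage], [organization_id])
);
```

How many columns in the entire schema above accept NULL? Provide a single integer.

20

subscriptions: 3 nullable (amount, kind, subscription_id — PK (currency, tier, region) and explicit NOT NULL columns excluded).
sessions: 7 nullable (trial_days, region, session_id, payload, amount, secret, currency — PK (limit_value, domain, name) and explicit NOT NULL columns excluded).
plans: 5 nullable (tier, status, price, plan_id, kind — PK none and explicit NOT NULL columns excluded).
organizations: 5 nullable (domain, payload, name, ip, region — PK (usage, organization_id) and explicit NOT NULL columns excluded).
Total: 3 + 7 + 5 + 5 = 20.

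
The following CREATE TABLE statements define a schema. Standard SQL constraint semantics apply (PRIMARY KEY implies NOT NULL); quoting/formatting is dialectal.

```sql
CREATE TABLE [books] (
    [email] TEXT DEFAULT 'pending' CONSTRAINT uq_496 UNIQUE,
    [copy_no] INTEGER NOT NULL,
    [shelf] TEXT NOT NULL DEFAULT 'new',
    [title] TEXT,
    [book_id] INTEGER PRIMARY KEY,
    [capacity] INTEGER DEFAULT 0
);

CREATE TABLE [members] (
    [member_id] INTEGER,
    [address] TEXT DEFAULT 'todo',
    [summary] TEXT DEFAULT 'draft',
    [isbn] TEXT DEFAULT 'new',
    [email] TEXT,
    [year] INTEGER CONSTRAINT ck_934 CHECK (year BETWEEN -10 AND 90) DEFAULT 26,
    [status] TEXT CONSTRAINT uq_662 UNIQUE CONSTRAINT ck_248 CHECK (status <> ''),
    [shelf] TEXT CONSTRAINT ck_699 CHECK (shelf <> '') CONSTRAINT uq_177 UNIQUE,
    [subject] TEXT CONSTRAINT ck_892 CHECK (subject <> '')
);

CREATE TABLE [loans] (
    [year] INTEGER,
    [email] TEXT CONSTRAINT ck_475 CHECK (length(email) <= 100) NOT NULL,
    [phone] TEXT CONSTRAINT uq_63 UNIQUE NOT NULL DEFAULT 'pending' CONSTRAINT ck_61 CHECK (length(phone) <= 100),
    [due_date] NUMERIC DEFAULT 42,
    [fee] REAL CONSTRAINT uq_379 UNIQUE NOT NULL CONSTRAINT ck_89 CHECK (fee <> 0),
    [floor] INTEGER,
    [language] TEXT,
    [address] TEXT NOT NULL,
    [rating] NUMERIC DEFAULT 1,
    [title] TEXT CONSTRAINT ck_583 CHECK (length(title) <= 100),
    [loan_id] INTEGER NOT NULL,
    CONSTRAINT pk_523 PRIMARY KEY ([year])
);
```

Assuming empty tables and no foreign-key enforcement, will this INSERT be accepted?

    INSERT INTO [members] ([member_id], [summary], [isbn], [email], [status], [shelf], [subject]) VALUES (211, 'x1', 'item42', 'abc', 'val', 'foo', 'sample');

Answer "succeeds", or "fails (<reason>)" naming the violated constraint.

members has no NOT NULL or PRIMARY KEY columns.
CHECK constraints: 'val' satisfies (status <> ''); 'foo' satisfies (shelf <> ''); 'sample' satisfies (subject <> '').
No constraint is violated.

succeeds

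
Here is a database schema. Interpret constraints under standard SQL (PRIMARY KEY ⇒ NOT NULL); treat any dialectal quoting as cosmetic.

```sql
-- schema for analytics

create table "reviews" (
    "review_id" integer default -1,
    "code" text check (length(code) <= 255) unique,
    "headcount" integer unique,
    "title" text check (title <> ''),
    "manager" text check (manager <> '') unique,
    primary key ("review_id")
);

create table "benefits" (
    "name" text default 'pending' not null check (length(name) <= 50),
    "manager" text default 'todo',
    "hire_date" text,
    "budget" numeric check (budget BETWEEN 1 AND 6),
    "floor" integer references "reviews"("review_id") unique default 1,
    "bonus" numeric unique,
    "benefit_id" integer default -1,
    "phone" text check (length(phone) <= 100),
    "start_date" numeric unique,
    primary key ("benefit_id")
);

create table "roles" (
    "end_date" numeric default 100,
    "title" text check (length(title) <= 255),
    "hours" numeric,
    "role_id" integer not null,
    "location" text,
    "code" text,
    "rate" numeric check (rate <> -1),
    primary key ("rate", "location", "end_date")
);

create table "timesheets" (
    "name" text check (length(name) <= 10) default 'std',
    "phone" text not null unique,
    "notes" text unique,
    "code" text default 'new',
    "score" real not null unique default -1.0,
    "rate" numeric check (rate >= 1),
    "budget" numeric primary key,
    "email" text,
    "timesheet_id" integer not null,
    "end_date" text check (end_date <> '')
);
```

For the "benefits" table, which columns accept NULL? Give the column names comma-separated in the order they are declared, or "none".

manager, hire_date, budget, floor, bonus, phone, start_date

- name: declared NOT NULL → not nullable.
- manager: DEFAULT only fills an omitted column; an explicit NULL is still allowed → nullable.
- hire_date: no NOT NULL constraint applies → nullable.
- budget: CHECK does not forbid NULL (a CHECK constraint passes when its expression is NULL) → nullable.
- floor: a foreign key column may be NULL unless separately constrained → nullable.
- bonus: UNIQUE does not imply NOT NULL → nullable.
- benefit_id: part of the PRIMARY KEY, which implies NOT NULL → not nullable.
- phone: CHECK does not forbid NULL (a CHECK constraint passes when its expression is NULL) → nullable.
- start_date: UNIQUE does not imply NOT NULL → nullable.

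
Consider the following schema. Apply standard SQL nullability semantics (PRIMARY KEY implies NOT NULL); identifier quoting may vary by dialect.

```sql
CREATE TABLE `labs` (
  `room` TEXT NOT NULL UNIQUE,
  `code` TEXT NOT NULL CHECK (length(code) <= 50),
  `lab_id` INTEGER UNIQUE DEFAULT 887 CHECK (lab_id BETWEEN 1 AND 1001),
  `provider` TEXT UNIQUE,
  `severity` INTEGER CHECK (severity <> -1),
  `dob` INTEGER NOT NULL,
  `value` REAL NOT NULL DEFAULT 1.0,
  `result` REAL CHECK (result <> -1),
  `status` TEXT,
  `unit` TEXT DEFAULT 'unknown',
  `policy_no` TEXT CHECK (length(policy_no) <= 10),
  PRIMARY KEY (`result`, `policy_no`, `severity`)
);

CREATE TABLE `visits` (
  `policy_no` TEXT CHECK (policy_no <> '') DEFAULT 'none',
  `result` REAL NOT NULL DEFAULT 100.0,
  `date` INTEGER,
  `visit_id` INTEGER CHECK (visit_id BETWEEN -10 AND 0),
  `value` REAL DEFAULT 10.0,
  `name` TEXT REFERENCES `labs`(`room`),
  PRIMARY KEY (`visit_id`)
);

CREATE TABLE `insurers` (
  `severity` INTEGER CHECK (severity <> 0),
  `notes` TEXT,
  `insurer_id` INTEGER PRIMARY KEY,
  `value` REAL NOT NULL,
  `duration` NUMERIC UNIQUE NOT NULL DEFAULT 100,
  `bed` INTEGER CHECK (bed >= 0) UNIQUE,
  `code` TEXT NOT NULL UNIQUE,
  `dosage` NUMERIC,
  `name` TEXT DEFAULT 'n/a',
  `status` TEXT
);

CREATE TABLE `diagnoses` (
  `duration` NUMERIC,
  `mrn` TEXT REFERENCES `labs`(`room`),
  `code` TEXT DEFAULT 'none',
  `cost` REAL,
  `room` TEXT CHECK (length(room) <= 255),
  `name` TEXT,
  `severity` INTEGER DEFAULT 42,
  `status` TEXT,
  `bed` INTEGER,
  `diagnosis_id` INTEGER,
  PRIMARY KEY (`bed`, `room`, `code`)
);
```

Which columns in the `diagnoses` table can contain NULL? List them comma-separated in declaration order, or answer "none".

- duration: no NOT NULL constraint applies → nullable.
- mrn: a foreign key column may be NULL unless separately constrained → nullable.
- code: part of the PRIMARY KEY, which implies NOT NULL → not nullable.
- cost: no NOT NULL constraint applies → nullable.
- room: part of the PRIMARY KEY, which implies NOT NULL → not nullable.
- name: no NOT NULL constraint applies → nullable.
- severity: DEFAULT only fills an omitted column; an explicit NULL is still allowed → nullable.
- status: no NOT NULL constraint applies → nullable.
- bed: part of the PRIMARY KEY, which implies NOT NULL → not nullable.
- diagnosis_id: no NOT NULL constraint applies → nullable.

duration, mrn, cost, name, severity, status, diagnosis_id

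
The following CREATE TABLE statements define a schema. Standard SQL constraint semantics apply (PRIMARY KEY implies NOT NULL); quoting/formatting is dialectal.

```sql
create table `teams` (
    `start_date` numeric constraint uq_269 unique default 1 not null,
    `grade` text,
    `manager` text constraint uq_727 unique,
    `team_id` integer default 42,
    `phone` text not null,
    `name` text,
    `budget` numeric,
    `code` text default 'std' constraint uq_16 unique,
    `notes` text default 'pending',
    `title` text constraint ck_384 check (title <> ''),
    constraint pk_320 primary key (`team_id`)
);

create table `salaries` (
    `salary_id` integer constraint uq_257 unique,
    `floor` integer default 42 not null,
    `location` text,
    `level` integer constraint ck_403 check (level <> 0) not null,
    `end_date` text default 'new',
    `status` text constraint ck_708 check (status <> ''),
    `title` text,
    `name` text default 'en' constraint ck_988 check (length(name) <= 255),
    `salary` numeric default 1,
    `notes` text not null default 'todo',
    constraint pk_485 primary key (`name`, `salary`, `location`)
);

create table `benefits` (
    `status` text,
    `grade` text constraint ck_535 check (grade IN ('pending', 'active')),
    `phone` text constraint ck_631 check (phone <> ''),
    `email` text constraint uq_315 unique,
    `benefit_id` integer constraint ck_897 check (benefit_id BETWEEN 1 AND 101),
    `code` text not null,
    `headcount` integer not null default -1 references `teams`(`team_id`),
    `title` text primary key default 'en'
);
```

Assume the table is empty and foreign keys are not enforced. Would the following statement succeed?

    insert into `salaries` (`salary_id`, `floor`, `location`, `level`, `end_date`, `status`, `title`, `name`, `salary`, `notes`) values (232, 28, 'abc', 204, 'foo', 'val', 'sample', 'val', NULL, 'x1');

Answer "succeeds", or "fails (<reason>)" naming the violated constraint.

fails (NOT NULL on salary)

salary is explicitly set to NULL, but salary is part of the PRIMARY KEY (implied NOT NULL).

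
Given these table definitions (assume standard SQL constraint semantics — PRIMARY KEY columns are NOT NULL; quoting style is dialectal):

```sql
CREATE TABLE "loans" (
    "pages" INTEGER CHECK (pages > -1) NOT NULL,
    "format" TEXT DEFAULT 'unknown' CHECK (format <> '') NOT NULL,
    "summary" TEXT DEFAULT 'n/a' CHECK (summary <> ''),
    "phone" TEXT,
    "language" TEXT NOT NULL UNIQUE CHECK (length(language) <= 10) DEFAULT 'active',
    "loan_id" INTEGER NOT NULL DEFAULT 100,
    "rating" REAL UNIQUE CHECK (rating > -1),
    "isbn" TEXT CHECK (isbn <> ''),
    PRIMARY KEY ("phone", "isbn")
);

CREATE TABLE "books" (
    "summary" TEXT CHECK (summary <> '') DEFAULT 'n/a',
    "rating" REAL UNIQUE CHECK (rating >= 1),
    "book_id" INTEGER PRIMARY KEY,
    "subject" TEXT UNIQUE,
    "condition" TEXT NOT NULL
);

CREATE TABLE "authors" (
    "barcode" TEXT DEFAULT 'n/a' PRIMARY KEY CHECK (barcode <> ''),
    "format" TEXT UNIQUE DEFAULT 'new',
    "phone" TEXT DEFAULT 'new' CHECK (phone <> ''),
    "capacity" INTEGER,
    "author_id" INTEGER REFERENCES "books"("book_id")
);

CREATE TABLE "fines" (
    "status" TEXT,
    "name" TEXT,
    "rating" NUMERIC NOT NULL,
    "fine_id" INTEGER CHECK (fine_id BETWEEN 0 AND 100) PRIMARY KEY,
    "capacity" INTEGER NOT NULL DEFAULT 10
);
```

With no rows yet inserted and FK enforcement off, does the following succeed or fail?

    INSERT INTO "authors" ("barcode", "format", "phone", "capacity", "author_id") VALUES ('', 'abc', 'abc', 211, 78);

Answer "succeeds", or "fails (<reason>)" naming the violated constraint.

The value '' for barcode violates CHECK (barcode <> '').

fails (CHECK on barcode)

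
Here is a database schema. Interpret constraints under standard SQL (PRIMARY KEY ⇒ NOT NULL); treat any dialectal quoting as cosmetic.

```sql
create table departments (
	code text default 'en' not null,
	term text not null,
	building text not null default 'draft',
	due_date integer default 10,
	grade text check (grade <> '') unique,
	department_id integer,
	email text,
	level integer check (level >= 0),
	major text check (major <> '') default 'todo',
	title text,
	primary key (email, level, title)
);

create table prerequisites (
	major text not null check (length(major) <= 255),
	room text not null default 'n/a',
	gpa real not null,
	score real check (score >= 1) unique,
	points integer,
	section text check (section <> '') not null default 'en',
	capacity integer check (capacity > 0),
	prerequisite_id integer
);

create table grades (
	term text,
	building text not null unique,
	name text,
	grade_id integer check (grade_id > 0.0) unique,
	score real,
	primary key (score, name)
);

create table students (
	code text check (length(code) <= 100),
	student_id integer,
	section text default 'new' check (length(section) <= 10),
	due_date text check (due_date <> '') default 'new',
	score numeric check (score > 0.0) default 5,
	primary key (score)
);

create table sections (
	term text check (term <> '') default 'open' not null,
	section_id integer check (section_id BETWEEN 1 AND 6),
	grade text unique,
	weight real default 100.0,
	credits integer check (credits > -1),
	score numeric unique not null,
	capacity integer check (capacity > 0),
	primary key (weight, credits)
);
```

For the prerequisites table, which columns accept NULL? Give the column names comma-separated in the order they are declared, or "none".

- major: declared NOT NULL → not nullable.
- room: declared NOT NULL → not nullable.
- gpa: declared NOT NULL → not nullable.
- score: CHECK does not forbid NULL (a CHECK constraint passes when its expression is NULL) → nullable.
- points: no NOT NULL constraint applies → nullable.
- section: declared NOT NULL → not nullable.
- capacity: CHECK does not forbid NULL (a CHECK constraint passes when its expression is NULL) → nullable.
- prerequisite_id: no NOT NULL constraint applies → nullable.

score, points, capacity, prerequisite_id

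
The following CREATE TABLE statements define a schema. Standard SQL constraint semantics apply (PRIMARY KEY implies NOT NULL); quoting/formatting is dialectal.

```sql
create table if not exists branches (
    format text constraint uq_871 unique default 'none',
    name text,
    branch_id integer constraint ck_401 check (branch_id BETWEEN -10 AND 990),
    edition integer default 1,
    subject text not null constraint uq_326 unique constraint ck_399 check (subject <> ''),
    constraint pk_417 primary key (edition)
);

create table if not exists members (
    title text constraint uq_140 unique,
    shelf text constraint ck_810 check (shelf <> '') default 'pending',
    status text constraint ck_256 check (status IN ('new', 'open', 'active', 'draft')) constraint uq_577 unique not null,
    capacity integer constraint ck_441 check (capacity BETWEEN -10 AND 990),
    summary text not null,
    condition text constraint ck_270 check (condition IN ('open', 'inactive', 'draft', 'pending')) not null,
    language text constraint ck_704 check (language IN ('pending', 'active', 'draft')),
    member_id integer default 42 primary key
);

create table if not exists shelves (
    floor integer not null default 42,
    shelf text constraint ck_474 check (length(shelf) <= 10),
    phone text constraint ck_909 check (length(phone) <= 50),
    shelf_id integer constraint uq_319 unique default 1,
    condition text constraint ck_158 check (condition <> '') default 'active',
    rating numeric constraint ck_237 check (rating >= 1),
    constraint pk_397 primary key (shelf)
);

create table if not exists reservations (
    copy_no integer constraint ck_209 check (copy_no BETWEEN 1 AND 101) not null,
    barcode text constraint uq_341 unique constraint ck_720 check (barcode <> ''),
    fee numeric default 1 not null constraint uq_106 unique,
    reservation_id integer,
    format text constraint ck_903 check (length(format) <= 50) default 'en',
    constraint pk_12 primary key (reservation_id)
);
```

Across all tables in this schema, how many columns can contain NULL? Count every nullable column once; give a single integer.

13

branches: 3 nullable (format, name, branch_id — PK (edition) and explicit NOT NULL columns excluded).
members: 4 nullable (title, shelf, capacity, language — PK (member_id) and explicit NOT NULL columns excluded).
shelves: 4 nullable (phone, shelf_id, condition, rating — PK (shelf) and explicit NOT NULL columns excluded).
reservations: 2 nullable (barcode, format — PK (reservation_id) and explicit NOT NULL columns excluded).
Total: 3 + 4 + 4 + 2 = 13.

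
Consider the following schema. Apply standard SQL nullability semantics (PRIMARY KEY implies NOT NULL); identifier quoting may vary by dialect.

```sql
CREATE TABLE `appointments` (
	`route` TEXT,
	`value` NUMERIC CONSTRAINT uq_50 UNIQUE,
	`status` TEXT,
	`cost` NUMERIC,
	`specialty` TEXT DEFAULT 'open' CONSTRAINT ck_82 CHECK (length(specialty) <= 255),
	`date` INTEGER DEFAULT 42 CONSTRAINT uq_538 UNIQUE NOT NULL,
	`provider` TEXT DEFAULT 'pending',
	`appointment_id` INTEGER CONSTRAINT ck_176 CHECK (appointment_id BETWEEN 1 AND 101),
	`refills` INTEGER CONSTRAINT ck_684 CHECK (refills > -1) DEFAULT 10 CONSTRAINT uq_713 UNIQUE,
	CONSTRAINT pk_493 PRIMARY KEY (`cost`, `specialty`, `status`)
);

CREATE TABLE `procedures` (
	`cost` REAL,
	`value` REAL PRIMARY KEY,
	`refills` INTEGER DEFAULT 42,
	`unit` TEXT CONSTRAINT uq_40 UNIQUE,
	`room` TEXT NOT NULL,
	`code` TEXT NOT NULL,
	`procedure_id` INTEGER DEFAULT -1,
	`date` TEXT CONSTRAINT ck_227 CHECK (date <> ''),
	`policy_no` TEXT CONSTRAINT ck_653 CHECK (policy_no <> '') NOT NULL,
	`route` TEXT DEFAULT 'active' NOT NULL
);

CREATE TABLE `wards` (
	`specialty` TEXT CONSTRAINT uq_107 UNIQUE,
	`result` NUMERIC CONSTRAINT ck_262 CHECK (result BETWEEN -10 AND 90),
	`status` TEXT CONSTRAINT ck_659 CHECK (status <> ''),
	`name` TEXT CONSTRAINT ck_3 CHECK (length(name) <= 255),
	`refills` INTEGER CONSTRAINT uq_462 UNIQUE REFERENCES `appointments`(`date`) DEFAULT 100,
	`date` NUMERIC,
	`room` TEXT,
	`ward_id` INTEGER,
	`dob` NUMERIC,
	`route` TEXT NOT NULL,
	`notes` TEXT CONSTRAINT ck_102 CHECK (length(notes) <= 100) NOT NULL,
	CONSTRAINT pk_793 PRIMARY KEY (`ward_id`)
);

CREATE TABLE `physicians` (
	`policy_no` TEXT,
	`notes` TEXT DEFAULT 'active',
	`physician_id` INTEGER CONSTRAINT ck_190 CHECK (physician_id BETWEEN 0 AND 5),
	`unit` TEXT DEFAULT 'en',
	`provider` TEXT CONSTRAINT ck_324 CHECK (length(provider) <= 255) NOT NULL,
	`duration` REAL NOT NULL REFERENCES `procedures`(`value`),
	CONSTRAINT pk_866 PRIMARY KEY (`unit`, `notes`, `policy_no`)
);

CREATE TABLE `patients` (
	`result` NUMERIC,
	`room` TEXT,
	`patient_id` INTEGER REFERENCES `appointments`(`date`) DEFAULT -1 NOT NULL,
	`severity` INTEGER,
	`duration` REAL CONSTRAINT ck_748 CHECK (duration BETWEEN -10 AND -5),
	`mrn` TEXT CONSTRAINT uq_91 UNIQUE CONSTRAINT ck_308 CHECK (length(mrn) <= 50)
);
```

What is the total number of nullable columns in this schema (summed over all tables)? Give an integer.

24

appointments: 5 nullable (route, value, provider, appointment_id, refills — PK (cost, specialty, status) and explicit NOT NULL columns excluded).
procedures: 5 nullable (cost, refills, unit, procedure_id, date — PK (value) and explicit NOT NULL columns excluded).
wards: 8 nullable (specialty, result, status, name, refills, date, room, dob — PK (ward_id) and explicit NOT NULL columns excluded).
physicians: 1 nullable (physician_id — PK (unit, notes, policy_no) and explicit NOT NULL columns excluded).
patients: 5 nullable (result, room, severity, duration, mrn — PK none and explicit NOT NULL columns excluded).
Total: 5 + 5 + 8 + 1 + 5 = 24.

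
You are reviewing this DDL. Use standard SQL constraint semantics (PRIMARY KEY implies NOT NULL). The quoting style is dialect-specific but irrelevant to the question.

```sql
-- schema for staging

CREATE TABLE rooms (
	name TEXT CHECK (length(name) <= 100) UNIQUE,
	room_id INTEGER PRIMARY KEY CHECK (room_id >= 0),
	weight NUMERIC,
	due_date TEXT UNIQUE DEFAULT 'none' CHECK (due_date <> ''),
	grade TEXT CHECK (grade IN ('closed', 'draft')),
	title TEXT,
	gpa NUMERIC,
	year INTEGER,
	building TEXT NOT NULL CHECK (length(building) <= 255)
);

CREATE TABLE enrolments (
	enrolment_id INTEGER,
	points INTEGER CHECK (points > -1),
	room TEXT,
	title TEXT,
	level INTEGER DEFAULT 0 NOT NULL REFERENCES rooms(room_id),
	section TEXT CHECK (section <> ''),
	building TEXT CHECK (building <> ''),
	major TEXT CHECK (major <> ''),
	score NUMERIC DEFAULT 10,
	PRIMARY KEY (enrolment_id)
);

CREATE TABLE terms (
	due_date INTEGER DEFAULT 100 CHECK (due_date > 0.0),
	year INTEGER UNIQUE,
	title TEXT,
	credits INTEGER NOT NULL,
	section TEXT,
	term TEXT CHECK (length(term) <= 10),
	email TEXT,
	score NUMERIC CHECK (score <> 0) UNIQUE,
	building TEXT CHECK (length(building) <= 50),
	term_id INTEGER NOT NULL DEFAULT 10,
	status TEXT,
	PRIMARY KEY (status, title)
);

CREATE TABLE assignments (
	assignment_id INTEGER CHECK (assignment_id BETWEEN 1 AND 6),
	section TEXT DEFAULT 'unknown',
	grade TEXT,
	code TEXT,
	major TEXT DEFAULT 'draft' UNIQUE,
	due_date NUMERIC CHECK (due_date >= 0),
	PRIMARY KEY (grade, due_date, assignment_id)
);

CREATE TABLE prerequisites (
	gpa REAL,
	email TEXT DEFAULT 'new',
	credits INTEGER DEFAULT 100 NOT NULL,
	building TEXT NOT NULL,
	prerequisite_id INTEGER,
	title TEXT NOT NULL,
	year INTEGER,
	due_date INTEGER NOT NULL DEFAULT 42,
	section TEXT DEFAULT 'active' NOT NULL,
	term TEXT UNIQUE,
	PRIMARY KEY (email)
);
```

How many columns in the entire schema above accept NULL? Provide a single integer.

rooms: 7 nullable (name, weight, due_date, grade, title, gpa, year — PK (room_id) and explicit NOT NULL columns excluded).
enrolments: 7 nullable (points, room, title, section, building, major, score — PK (enrolment_id) and explicit NOT NULL columns excluded).
terms: 7 nullable (due_date, year, section, term, email, score, building — PK (status, title) and explicit NOT NULL columns excluded).
assignments: 3 nullable (section, code, major — PK (grade, due_date, assignment_id) and explicit NOT NULL columns excluded).
prerequisites: 4 nullable (gpa, prerequisite_id, year, term — PK (email) and explicit NOT NULL columns excluded).
Total: 7 + 7 + 7 + 3 + 4 = 28.

28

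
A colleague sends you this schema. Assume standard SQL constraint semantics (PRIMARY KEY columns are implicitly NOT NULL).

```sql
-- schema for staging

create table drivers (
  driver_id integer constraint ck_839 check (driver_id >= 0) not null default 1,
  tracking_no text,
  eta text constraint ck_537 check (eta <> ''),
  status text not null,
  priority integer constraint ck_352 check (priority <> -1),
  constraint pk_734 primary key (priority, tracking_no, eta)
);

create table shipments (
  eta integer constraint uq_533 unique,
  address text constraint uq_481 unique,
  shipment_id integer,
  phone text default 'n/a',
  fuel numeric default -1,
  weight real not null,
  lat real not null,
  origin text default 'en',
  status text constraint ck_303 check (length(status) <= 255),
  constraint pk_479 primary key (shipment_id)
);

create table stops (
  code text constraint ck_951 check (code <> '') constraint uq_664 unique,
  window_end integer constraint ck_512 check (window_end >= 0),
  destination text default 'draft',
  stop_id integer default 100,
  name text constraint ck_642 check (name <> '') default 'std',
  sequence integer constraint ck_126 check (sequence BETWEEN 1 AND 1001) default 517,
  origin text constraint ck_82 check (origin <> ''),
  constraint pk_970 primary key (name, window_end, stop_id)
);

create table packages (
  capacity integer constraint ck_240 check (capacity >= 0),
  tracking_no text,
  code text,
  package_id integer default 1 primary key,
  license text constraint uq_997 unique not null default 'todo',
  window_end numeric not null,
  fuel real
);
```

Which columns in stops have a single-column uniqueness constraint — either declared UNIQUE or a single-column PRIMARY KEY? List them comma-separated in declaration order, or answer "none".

- code: declared UNIQUE → unique.
- window_end: part of a composite PRIMARY KEY — only the tuple is unique, not this column on its own.
- destination: no UNIQUE or single-column PK constraint.
- stop_id: part of a composite PRIMARY KEY — only the tuple is unique, not this column on its own.
- name: part of a composite PRIMARY KEY — only the tuple is unique, not this column on its own.
- sequence: no UNIQUE or single-column PK constraint.
- origin: no UNIQUE or single-column PK constraint.

code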